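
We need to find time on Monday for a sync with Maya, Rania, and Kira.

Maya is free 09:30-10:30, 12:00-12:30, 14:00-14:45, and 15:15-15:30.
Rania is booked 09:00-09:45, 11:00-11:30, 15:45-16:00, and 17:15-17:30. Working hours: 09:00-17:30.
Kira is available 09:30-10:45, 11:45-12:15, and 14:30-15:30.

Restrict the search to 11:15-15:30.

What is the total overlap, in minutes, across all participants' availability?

45 minutes

Rania free within 09:00–17:30: 09:45–11:00, 11:30–15:45, 16:00–17:15.
Maya ∩ Rania: 09:45–10:30, 12:00–12:30, 14:00–14:45, 15:15–15:30.
Maya ∩ Rania ∩ Kira: 09:45–10:30, 12:00–12:15, 14:30–14:45, 15:15–15:30.
Restricted to 11:15–15:30: 12:00–12:15, 14:30–14:45, 15:15–15:30.
Total common minutes: 15 + 15 + 15 = 45.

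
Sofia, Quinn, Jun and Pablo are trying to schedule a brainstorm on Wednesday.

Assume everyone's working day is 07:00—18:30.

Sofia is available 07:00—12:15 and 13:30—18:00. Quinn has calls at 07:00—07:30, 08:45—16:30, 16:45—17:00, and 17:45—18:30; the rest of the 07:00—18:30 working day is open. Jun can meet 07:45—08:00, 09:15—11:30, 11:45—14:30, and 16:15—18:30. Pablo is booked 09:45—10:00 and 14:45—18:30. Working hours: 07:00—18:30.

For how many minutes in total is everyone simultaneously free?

15 minutes

Quinn free within 07:00–18:30: 07:30–08:45, 16:30–16:45, 17:00–17:45.
Pablo free within 07:00–18:30: 07:00–09:45, 10:00–14:45.
Sofia ∩ Quinn: 07:30–08:45, 16:30–16:45, 17:00–17:45.
Sofia ∩ Quinn ∩ Jun: 07:45–08:00, 16:30–16:45, 17:00–17:45.
Sofia ∩ Quinn ∩ Jun ∩ Pablo: 07:45–08:00.
Total common minutes: 15.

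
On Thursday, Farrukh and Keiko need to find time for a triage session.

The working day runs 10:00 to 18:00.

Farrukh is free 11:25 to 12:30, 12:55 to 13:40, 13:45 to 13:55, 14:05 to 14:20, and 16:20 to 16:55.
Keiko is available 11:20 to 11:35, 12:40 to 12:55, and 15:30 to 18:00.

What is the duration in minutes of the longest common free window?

35 minutes

Farrukh ∩ Keiko: 11:25–11:35, 16:20–16:55.
Common window lengths: 10, 35 min; longest is 35.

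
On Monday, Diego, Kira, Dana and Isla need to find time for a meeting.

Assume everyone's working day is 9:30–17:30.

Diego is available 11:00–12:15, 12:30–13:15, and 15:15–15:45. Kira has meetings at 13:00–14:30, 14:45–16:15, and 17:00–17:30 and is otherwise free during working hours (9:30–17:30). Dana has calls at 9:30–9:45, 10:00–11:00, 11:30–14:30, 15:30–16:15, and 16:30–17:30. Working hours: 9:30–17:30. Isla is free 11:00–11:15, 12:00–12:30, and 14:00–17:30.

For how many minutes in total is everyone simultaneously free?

Kira free within 09:30–17:30: 09:30–13:00, 14:30–14:45, 16:15–17:00.
Dana free within 09:30–17:30: 09:45–10:00, 11:00–11:30, 14:30–15:30, 16:15–16:30.
Diego ∩ Kira: 11:00–12:15, 12:30–13:00.
Diego ∩ Kira ∩ Dana: 11:00–11:30.
Diego ∩ Kira ∩ Dana ∩ Isla: 11:00–11:15.
Total common minutes: 15.

15 minutes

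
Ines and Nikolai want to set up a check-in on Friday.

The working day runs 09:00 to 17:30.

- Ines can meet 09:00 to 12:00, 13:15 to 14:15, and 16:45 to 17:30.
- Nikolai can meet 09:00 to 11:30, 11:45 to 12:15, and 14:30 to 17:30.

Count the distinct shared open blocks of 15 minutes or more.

Ines ∩ Nikolai: 09:00–11:30, 11:45–12:00, 16:45–17:30.
Windows ≥ 15 min: 09:00–11:30, 11:45–12:00, 16:45–17:30.
That's 3 windows.

3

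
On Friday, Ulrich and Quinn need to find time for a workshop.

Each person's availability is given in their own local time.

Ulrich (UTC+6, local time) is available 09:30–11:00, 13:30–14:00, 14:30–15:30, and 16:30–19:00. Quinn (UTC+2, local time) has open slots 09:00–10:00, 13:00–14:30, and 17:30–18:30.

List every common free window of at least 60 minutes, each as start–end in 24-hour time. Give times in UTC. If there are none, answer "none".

11:00–12:30

Ulrich → UTC: 03:30–05:00, 07:30–08:00, 08:30–09:30, 10:30–13:00.
Quinn → UTC: 07:00–08:00, 11:00–12:30, 15:30–16:30.
Ulrich ∩ Quinn: 07:30–08:00, 11:00–12:30.
Windows ≥ 60 min: 11:00–12:30.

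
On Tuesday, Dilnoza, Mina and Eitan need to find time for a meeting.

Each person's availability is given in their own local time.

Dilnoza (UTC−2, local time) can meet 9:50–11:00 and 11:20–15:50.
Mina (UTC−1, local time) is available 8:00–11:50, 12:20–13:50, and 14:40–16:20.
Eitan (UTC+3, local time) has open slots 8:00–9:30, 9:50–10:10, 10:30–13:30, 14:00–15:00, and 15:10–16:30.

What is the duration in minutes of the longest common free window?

40 minutes

Dilnoza → UTC: 11:50–13:00, 13:20–17:50.
Mina → UTC: 09:00–12:50, 13:20–14:50, 15:40–17:20.
Eitan → UTC: 05:00–06:30, 06:50–07:10, 07:30–10:30, 11:00–12:00, 12:10–13:30.
Dilnoza ∩ Mina: 11:50–12:50, 13:20–14:50, 15:40–17:20.
Dilnoza ∩ Mina ∩ Eitan: 11:50–12:00, 12:10–12:50, 13:20–13:30.
Common window lengths: 10, 40, 10 min; longest is 40.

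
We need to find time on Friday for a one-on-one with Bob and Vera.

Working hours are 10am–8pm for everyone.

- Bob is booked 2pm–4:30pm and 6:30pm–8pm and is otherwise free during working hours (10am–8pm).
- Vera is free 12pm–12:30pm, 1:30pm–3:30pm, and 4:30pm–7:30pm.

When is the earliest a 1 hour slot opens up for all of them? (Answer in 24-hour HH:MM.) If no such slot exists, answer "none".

Bob free within 10:00–20:00: 10:00–14:00, 16:30–18:30.
Bob ∩ Vera: 12:00–12:30, 13:30–14:00, 16:30–18:30.
Windows ≥ 60 min: 16:30–18:30.
Earliest such window starts at 16:30.

16:30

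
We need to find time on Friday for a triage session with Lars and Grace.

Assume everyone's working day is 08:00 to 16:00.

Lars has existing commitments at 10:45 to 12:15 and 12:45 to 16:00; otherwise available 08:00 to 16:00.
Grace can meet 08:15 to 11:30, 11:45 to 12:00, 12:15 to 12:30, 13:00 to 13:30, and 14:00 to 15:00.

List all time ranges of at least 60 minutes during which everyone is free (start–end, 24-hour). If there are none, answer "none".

Lars free within 08:00–16:00: 08:00–10:45, 12:15–12:45.
Lars ∩ Grace: 08:15–10:45, 12:15–12:30.
Windows ≥ 60 min: 08:15–10:45.

08:15–10:45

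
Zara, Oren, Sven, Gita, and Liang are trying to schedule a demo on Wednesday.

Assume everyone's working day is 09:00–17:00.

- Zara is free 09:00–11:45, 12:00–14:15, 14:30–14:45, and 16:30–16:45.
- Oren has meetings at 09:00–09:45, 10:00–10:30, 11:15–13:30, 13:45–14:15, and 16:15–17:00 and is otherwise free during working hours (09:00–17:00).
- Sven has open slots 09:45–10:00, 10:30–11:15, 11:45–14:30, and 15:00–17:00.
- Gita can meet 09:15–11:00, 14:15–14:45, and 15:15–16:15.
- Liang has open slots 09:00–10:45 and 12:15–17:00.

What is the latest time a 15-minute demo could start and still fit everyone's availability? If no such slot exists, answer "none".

10:30

Oren free within 09:00–17:00: 09:45–10:00, 10:30–11:15, 13:30–13:45, 14:15–16:15.
Zara ∩ Oren: 09:45–10:00, 10:30–11:15, 13:30–13:45, 14:30–14:45.
Zara ∩ Oren ∩ Sven: 09:45–10:00, 10:30–11:15, 13:30–13:45.
Zara ∩ Oren ∩ Sven ∩ Gita: 09:45–10:00, 10:30–11:00.
Zara ∩ Oren ∩ Sven ∩ Gita ∩ Liang: 09:45–10:00, 10:30–10:45.
Windows ≥ 15 min: 09:45–10:00, 10:30–10:45.
Latest start in the last window 10:30–10:45 is 10:45 − 15 min = 10:30.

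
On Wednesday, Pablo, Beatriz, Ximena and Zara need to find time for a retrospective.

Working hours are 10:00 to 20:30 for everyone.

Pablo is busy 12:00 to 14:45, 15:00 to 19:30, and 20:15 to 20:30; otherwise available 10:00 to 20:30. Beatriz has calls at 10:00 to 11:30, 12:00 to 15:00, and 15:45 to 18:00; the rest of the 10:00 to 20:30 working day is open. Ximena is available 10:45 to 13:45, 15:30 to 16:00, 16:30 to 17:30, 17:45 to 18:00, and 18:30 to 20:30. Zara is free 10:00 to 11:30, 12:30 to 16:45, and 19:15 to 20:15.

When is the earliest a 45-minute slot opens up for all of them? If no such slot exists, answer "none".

19:30

Pablo free within 10:00–20:30: 10:00–12:00, 14:45–15:00, 19:30–20:15.
Beatriz free within 10:00–20:30: 11:30–12:00, 15:00–15:45, 18:00–20:30.
Pablo ∩ Beatriz: 11:30–12:00, 19:30–20:15.
Pablo ∩ Beatriz ∩ Ximena: 11:30–12:00, 19:30–20:15.
Pablo ∩ Beatriz ∩ Ximena ∩ Zara: 19:30–20:15.
Windows ≥ 45 min: 19:30–20:15.
Earliest such window starts at 19:30.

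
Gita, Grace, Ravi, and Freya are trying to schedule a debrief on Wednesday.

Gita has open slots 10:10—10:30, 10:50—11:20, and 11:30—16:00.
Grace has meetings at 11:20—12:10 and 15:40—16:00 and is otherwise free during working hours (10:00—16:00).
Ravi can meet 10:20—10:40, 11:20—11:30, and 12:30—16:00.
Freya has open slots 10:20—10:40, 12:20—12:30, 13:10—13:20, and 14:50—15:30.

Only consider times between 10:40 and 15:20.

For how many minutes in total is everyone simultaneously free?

40 minutes

Grace free within 10:00–16:00: 10:00–11:20, 12:10–15:40.
Gita ∩ Grace: 10:10–10:30, 10:50–11:20, 12:10–15:40.
Gita ∩ Grace ∩ Ravi: 10:20–10:30, 12:30–15:40.
Gita ∩ Grace ∩ Ravi ∩ Freya: 10:20–10:30, 13:10–13:20, 14:50–15:30.
Restricted to 10:40–15:20: 13:10–13:20, 14:50–15:20.
Total common minutes: 10 + 30 = 40.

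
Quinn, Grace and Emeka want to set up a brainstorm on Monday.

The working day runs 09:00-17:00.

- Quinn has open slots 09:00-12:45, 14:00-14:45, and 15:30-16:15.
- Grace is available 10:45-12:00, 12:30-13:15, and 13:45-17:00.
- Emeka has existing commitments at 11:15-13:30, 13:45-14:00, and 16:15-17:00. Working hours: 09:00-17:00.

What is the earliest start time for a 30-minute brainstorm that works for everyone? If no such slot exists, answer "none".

Emeka free within 09:00–17:00: 09:00–11:15, 13:30–13:45, 14:00–16:15.
Quinn ∩ Grace: 10:45–12:00, 12:30–12:45, 14:00–14:45, 15:30–16:15.
Quinn ∩ Grace ∩ Emeka: 10:45–11:15, 14:00–14:45, 15:30–16:15.
Windows ≥ 30 min: 10:45–11:15, 14:00–14:45, 15:30–16:15.
Earliest such window starts at 10:45.

10:45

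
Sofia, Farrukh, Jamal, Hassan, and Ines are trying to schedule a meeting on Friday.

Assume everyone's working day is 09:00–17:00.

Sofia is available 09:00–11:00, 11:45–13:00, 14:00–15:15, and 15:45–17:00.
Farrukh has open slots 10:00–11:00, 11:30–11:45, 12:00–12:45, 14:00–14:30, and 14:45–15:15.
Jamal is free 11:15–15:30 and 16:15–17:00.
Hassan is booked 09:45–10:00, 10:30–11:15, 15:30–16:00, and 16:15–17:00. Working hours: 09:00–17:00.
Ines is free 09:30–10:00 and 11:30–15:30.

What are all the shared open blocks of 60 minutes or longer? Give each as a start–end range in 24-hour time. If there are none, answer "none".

Hassan free within 09:00–17:00: 09:00–09:45, 10:00–10:30, 11:15–15:30, 16:00–16:15.
Sofia ∩ Farrukh: 10:00–11:00, 12:00–12:45, 14:00–14:30, 14:45–15:15.
Sofia ∩ Farrukh ∩ Jamal: 12:00–12:45, 14:00–14:30, 14:45–15:15.
Sofia ∩ Farrukh ∩ Jamal ∩ Hassan: 12:00–12:45, 14:00–14:30, 14:45–15:15.
Sofia ∩ Farrukh ∩ Jamal ∩ Hassan ∩ Ines: 12:00–12:45, 14:00–14:30, 14:45–15:15.
Windows ≥ 60 min: (none).

none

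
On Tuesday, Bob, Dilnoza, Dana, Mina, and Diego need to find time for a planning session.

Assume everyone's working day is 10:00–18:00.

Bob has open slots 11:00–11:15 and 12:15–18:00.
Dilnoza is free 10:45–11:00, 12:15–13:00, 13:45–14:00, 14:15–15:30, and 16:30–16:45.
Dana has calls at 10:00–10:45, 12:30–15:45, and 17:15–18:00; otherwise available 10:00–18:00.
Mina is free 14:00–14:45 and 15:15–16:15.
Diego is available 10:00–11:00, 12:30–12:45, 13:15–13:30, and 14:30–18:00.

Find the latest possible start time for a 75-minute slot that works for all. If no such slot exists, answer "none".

none

Dana free within 10:00–18:00: 10:45–12:30, 15:45–17:15.
Bob ∩ Dilnoza: 12:15–13:00, 13:45–14:00, 14:15–15:30, 16:30–16:45.
Bob ∩ Dilnoza ∩ Dana: 12:15–12:30, 16:30–16:45.
Bob ∩ Dilnoza ∩ Dana ∩ Mina: (none).
Bob ∩ Dilnoza ∩ Dana ∩ Mina ∩ Diego: (none).
Windows ≥ 75 min: (none).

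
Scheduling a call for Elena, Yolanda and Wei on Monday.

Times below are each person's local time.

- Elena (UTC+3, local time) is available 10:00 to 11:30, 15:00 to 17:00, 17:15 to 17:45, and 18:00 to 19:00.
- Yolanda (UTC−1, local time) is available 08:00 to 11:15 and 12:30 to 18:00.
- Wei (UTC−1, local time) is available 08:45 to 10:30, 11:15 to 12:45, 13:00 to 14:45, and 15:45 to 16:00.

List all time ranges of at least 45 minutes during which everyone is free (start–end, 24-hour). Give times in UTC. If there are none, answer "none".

Elena → UTC: 07:00–08:30, 12:00–14:00, 14:15–14:45, 15:00–16:00.
Yolanda → UTC: 09:00–12:15, 13:30–19:00.
Wei → UTC: 09:45–11:30, 12:15–13:45, 14:00–15:45, 16:45–17:00.
Elena ∩ Yolanda: 12:00–12:15, 13:30–14:00, 14:15–14:45, 15:00–16:00.
Elena ∩ Yolanda ∩ Wei: 13:30–13:45, 14:15–14:45, 15:00–15:45.
Windows ≥ 45 min: 15:00–15:45.

15:00–15:45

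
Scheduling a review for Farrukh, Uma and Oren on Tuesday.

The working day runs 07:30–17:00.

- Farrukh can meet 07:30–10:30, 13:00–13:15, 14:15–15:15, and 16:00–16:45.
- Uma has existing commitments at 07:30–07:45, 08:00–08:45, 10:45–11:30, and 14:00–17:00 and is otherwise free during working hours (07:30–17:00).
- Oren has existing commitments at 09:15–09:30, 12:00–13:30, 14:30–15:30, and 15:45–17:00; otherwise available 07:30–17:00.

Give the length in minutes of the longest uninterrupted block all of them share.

60 minutes

Uma free within 07:30–17:00: 07:45–08:00, 08:45–10:45, 11:30–14:00.
Oren free within 07:30–17:00: 07:30–09:15, 09:30–12:00, 13:30–14:30, 15:30–15:45.
Farrukh ∩ Uma: 07:45–08:00, 08:45–10:30, 13:00–13:15.
Farrukh ∩ Uma ∩ Oren: 07:45–08:00, 08:45–09:15, 09:30–10:30.
Common window lengths: 15, 30, 60 min; longest is 60.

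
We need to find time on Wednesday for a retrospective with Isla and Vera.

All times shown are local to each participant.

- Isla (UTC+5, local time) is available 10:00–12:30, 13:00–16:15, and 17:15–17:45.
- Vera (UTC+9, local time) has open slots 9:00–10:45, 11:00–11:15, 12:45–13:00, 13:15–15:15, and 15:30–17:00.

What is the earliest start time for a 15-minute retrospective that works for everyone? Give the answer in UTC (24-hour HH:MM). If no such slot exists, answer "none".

05:00

Isla → UTC: 05:00–07:30, 08:00–11:15, 12:15–12:45.
Vera → UTC: 00:00–01:45, 02:00–02:15, 03:45–04:00, 04:15–06:15, 06:30–08:00.
Isla ∩ Vera: 05:00–06:15, 06:30–07:30.
Windows ≥ 15 min: 05:00–06:15, 06:30–07:30.
Earliest such window starts at 05:00.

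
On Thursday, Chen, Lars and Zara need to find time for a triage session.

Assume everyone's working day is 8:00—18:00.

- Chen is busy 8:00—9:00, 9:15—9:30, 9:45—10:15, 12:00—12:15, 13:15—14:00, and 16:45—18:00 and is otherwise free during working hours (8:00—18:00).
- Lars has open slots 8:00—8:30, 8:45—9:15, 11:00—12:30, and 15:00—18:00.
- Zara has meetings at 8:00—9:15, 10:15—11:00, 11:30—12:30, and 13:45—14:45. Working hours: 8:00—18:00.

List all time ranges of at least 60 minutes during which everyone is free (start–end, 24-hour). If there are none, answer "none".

15:00–16:45

Chen free within 08:00–18:00: 09:00–09:15, 09:30–09:45, 10:15–12:00, 12:15–13:15, 14:00–16:45.
Zara free within 08:00–18:00: 09:15–10:15, 11:00–11:30, 12:30–13:45, 14:45–18:00.
Chen ∩ Lars: 09:00–09:15, 11:00–12:00, 12:15–12:30, 15:00–16:45.
Chen ∩ Lars ∩ Zara: 11:00–11:30, 15:00–16:45.
Windows ≥ 60 min: 15:00–16:45.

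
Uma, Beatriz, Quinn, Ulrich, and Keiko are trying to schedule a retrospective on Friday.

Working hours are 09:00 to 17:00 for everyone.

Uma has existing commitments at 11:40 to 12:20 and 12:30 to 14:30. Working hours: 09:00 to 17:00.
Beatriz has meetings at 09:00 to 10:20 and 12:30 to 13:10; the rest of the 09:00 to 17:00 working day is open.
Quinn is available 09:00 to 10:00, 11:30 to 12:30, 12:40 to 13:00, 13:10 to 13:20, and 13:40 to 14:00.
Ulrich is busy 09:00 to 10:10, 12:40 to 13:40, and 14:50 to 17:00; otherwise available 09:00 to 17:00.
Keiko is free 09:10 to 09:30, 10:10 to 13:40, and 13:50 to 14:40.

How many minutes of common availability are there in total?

Uma free within 09:00–17:00: 09:00–11:40, 12:20–12:30, 14:30–17:00.
Beatriz free within 09:00–17:00: 10:20–12:30, 13:10–17:00.
Ulrich free within 09:00–17:00: 10:10–12:40, 13:40–14:50.
Uma ∩ Beatriz: 10:20–11:40, 12:20–12:30, 14:30–17:00.
Uma ∩ Beatriz ∩ Quinn: 11:30–11:40, 12:20–12:30.
Uma ∩ Beatriz ∩ Quinn ∩ Ulrich: 11:30–11:40, 12:20–12:30.
Uma ∩ Beatriz ∩ Quinn ∩ Ulrich ∩ Keiko: 11:30–11:40, 12:20–12:30.
Total common minutes: 10 + 10 = 20.

20 minutes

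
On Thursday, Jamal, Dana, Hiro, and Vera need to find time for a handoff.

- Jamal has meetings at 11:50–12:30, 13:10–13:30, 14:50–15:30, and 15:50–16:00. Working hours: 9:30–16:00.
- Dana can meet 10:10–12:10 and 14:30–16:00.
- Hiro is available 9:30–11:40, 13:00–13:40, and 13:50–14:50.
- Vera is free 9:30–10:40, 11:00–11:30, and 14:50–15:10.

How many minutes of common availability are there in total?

60 minutes

Jamal free within 09:30–16:00: 09:30–11:50, 12:30–13:10, 13:30–14:50, 15:30–15:50.
Jamal ∩ Dana: 10:10–11:50, 14:30–14:50, 15:30–15:50.
Jamal ∩ Dana ∩ Hiro: 10:10–11:40, 14:30–14:50.
Jamal ∩ Dana ∩ Hiro ∩ Vera: 10:10–10:40, 11:00–11:30.
Total common minutes: 30 + 30 = 60.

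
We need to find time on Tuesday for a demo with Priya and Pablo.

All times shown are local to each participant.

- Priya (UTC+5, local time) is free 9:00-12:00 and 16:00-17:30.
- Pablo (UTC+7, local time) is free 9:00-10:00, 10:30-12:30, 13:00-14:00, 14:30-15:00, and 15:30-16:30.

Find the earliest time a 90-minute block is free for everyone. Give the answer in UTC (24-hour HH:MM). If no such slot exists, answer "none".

04:00

Priya → UTC: 04:00–07:00, 11:00–12:30.
Pablo → UTC: 02:00–03:00, 03:30–05:30, 06:00–07:00, 07:30–08:00, 08:30–09:30.
Priya ∩ Pablo: 04:00–05:30, 06:00–07:00.
Windows ≥ 90 min: 04:00–05:30.
Earliest such window starts at 04:00.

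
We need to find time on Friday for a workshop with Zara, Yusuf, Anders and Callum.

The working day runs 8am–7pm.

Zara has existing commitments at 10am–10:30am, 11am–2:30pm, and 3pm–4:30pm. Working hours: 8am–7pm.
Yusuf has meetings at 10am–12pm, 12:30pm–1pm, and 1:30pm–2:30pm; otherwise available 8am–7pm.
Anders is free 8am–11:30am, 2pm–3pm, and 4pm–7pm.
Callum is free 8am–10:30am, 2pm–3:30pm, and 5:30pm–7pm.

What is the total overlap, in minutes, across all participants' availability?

Zara free within 08:00–19:00: 08:00–10:00, 10:30–11:00, 14:30–15:00, 16:30–19:00.
Yusuf free within 08:00–19:00: 08:00–10:00, 12:00–12:30, 13:00–13:30, 14:30–19:00.
Zara ∩ Yusuf: 08:00–10:00, 14:30–15:00, 16:30–19:00.
Zara ∩ Yusuf ∩ Anders: 08:00–10:00, 14:30–15:00, 16:30–19:00.
Zara ∩ Yusuf ∩ Anders ∩ Callum: 08:00–10:00, 14:30–15:00, 17:30–19:00.
Total common minutes: 120 + 30 + 90 = 240.

240 minutes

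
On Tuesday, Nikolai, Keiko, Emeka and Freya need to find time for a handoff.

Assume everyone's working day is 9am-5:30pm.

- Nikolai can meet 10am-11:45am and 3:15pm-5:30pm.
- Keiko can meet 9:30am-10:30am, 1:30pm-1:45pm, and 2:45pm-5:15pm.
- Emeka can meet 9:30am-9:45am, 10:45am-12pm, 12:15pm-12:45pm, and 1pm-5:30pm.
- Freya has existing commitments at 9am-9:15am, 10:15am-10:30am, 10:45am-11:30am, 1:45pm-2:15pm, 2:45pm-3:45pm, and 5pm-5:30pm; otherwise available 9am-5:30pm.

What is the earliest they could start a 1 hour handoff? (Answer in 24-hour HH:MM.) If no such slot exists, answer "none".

Freya free within 09:00–17:30: 09:15–10:15, 10:30–10:45, 11:30–13:45, 14:15–14:45, 15:45–17:00.
Nikolai ∩ Keiko: 10:00–10:30, 15:15–17:15.
Nikolai ∩ Keiko ∩ Emeka: 15:15–17:15.
Nikolai ∩ Keiko ∩ Emeka ∩ Freya: 15:45–17:00.
Windows ≥ 60 min: 15:45–17:00.
Earliest such window starts at 15:45.

15:45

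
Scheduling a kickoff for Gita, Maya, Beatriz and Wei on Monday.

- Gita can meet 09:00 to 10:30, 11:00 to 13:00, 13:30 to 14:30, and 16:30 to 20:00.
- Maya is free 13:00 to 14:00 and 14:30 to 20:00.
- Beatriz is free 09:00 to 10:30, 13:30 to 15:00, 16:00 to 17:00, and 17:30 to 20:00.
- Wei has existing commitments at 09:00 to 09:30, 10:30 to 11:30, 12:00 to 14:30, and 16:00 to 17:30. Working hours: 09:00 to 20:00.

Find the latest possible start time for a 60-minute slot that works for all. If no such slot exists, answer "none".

Wei free within 09:00–20:00: 09:30–10:30, 11:30–12:00, 14:30–16:00, 17:30–20:00.
Gita ∩ Maya: 13:30–14:00, 16:30–20:00.
Gita ∩ Maya ∩ Beatriz: 13:30–14:00, 16:30–17:00, 17:30–20:00.
Gita ∩ Maya ∩ Beatriz ∩ Wei: 17:30–20:00.
Windows ≥ 60 min: 17:30–20:00.
Latest start in the last window 17:30–20:00 is 20:00 − 60 min = 19:00.

19:00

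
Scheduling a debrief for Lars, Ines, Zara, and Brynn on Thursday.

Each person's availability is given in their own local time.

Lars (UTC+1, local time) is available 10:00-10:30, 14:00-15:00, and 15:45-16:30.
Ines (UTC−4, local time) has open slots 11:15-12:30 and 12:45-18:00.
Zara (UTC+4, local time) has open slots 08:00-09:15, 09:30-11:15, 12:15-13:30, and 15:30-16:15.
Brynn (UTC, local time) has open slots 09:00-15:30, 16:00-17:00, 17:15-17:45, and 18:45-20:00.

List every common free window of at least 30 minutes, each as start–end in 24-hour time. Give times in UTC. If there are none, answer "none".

Lars → UTC: 09:00–09:30, 13:00–14:00, 14:45–15:30.
Ines → UTC: 15:15–16:30, 16:45–22:00.
Zara → UTC: 04:00–05:15, 05:30–07:15, 08:15–09:30, 11:30–12:15.
Brynn → UTC: 09:00–15:30, 16:00–17:00, 17:15–17:45, 18:45–20:00.
Lars ∩ Ines: 15:15–15:30.
Lars ∩ Ines ∩ Zara: (none).
Lars ∩ Ines ∩ Zara ∩ Brynn: (none).
Windows ≥ 30 min: (none).

none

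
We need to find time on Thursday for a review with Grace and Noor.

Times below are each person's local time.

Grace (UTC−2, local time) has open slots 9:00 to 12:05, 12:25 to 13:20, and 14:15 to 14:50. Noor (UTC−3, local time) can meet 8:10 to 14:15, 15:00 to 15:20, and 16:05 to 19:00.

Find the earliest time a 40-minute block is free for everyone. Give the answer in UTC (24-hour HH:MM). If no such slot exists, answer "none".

Grace → UTC: 11:00–14:05, 14:25–15:20, 16:15–16:50.
Noor → UTC: 11:10–17:15, 18:00–18:20, 19:05–22:00.
Grace ∩ Noor: 11:10–14:05, 14:25–15:20, 16:15–16:50.
Windows ≥ 40 min: 11:10–14:05, 14:25–15:20.
Earliest such window starts at 11:10.

11:10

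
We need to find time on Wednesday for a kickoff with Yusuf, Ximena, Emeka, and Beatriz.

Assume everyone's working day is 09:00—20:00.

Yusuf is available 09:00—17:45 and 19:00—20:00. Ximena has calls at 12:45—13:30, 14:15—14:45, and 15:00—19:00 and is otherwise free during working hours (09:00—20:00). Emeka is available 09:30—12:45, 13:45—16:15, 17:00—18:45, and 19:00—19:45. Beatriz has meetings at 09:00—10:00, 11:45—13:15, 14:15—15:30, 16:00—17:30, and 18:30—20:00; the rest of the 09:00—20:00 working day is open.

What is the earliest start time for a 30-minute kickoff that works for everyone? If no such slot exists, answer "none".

10:00

Ximena free within 09:00–20:00: 09:00–12:45, 13:30–14:15, 14:45–15:00, 19:00–20:00.
Beatriz free within 09:00–20:00: 10:00–11:45, 13:15–14:15, 15:30–16:00, 17:30–18:30.
Yusuf ∩ Ximena: 09:00–12:45, 13:30–14:15, 14:45–15:00, 19:00–20:00.
Yusuf ∩ Ximena ∩ Emeka: 09:30–12:45, 13:45–14:15, 14:45–15:00, 19:00–19:45.
Yusuf ∩ Ximena ∩ Emeka ∩ Beatriz: 10:00–11:45, 13:45–14:15.
Windows ≥ 30 min: 10:00–11:45, 13:45–14:15.
Earliest such window starts at 10:00.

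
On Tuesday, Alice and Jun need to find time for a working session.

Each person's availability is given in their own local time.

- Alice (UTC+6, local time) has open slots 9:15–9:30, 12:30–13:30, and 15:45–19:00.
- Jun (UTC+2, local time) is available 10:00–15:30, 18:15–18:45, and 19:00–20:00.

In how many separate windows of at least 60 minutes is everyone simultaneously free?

Alice → UTC: 03:15–03:30, 06:30–07:30, 09:45–13:00.
Jun → UTC: 08:00–13:30, 16:15–16:45, 17:00–18:00.
Alice ∩ Jun: 09:45–13:00.
Windows ≥ 60 min: 09:45–13:00.
That's 1 window.

1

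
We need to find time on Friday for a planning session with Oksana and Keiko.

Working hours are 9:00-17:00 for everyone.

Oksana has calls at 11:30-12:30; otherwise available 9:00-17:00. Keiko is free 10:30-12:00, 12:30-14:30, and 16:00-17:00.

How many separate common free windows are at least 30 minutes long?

3

Oksana free within 09:00–17:00: 09:00–11:30, 12:30–17:00.
Oksana ∩ Keiko: 10:30–11:30, 12:30–14:30, 16:00–17:00.
Windows ≥ 30 min: 10:30–11:30, 12:30–14:30, 16:00–17:00.
That's 3 windows.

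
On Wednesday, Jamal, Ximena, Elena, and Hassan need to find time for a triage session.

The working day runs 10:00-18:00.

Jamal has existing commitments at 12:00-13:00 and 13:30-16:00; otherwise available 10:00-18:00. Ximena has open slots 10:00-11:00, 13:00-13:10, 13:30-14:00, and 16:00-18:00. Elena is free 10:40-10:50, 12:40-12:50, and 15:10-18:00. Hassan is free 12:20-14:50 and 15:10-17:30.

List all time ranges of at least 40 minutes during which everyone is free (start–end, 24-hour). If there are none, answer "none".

Jamal free within 10:00–18:00: 10:00–12:00, 13:00–13:30, 16:00–18:00.
Jamal ∩ Ximena: 10:00–11:00, 13:00–13:10, 16:00–18:00.
Jamal ∩ Ximena ∩ Elena: 10:40–10:50, 16:00–18:00.
Jamal ∩ Ximena ∩ Elena ∩ Hassan: 16:00–17:30.
Windows ≥ 40 min: 16:00–17:30.

16:00–17:30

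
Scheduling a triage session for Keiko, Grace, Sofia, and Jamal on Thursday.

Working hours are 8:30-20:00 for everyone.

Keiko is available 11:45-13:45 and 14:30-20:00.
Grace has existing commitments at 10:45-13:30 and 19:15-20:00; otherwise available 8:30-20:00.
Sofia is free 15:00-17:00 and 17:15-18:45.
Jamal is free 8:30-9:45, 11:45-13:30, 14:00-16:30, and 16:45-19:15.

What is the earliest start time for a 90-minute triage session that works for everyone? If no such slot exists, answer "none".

Grace free within 08:30–20:00: 08:30–10:45, 13:30–19:15.
Keiko ∩ Grace: 13:30–13:45, 14:30–19:15.
Keiko ∩ Grace ∩ Sofia: 15:00–17:00, 17:15–18:45.
Keiko ∩ Grace ∩ Sofia ∩ Jamal: 15:00–16:30, 16:45–17:00, 17:15–18:45.
Windows ≥ 90 min: 15:00–16:30, 17:15–18:45.
Earliest such window starts at 15:00.

15:00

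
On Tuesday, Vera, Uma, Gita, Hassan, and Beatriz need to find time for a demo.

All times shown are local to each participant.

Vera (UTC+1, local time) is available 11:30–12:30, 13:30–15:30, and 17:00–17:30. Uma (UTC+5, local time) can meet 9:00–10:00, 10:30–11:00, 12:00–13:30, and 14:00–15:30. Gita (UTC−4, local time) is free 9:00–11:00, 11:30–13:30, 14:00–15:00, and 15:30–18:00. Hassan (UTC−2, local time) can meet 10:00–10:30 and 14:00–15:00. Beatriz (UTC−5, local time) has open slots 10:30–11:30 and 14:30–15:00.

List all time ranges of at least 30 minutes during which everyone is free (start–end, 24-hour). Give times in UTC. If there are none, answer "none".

none

Vera → UTC: 10:30–11:30, 12:30–14:30, 16:00–16:30.
Uma → UTC: 04:00–05:00, 05:30–06:00, 07:00–08:30, 09:00–10:30.
Gita → UTC: 13:00–15:00, 15:30–17:30, 18:00–19:00, 19:30–22:00.
Hassan → UTC: 12:00–12:30, 16:00–17:00.
Beatriz → UTC: 15:30–16:30, 19:30–20:00.
Vera ∩ Uma: (none).
Vera ∩ Uma ∩ Gita: (none).
Vera ∩ Uma ∩ Gita ∩ Hassan: (none).
Vera ∩ Uma ∩ Gita ∩ Hassan ∩ Beatriz: (none).
Windows ≥ 30 min: (none).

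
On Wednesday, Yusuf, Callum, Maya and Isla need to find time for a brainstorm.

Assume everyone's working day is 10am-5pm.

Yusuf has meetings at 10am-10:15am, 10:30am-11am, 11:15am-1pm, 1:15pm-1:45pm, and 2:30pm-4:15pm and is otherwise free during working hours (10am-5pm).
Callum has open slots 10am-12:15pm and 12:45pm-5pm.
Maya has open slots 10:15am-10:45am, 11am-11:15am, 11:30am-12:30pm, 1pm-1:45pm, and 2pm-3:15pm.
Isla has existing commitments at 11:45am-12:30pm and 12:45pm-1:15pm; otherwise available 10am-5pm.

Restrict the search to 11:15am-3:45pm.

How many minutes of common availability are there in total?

30 minutes

Yusuf free within 10:00–17:00: 10:15–10:30, 11:00–11:15, 13:00–13:15, 13:45–14:30, 16:15–17:00.
Isla free within 10:00–17:00: 10:00–11:45, 12:30–12:45, 13:15–17:00.
Yusuf ∩ Callum: 10:15–10:30, 11:00–11:15, 13:00–13:15, 13:45–14:30, 16:15–17:00.
Yusuf ∩ Callum ∩ Maya: 10:15–10:30, 11:00–11:15, 13:00–13:15, 14:00–14:30.
Yusuf ∩ Callum ∩ Maya ∩ Isla: 10:15–10:30, 11:00–11:15, 14:00–14:30.
Restricted to 11:15–15:45: 14:00–14:30.
Total common minutes: 30.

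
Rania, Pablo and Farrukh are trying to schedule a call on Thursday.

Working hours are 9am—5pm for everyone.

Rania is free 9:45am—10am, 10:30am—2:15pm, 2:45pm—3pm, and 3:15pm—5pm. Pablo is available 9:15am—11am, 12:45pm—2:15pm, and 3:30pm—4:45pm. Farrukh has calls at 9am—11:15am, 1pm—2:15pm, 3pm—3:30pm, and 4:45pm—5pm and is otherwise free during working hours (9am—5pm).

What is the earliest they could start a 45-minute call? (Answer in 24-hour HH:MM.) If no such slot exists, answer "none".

Farrukh free within 09:00–17:00: 11:15–13:00, 14:15–15:00, 15:30–16:45.
Rania ∩ Pablo: 09:45–10:00, 10:30–11:00, 12:45–14:15, 15:30–16:45.
Rania ∩ Pablo ∩ Farrukh: 12:45–13:00, 15:30–16:45.
Windows ≥ 45 min: 15:30–16:45.
Earliest such window starts at 15:30.

15:30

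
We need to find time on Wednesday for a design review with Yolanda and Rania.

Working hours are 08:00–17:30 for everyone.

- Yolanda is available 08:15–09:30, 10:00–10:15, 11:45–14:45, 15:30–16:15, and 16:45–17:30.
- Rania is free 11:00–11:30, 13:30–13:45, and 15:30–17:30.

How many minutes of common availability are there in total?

105 minutes

Yolanda ∩ Rania: 13:30–13:45, 15:30–16:15, 16:45–17:30.
Total common minutes: 15 + 45 + 45 = 105.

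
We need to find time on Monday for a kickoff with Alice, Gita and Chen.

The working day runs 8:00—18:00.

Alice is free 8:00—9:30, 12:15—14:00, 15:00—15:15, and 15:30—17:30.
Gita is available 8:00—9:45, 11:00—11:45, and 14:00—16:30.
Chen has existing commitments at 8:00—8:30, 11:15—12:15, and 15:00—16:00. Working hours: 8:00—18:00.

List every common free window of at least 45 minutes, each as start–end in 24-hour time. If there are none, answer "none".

Chen free within 08:00–18:00: 08:30–11:15, 12:15–15:00, 16:00–18:00.
Alice ∩ Gita: 08:00–09:30, 15:00–15:15, 15:30–16:30.
Alice ∩ Gita ∩ Chen: 08:30–09:30, 16:00–16:30.
Windows ≥ 45 min: 08:30–09:30.

08:30–09:30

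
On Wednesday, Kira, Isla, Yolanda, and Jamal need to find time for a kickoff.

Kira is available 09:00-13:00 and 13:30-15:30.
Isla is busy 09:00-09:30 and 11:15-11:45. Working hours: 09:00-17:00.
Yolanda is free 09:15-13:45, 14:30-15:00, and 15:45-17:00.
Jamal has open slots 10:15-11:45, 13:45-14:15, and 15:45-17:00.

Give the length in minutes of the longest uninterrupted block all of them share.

60 minutes

Isla free within 09:00–17:00: 09:30–11:15, 11:45–17:00.
Kira ∩ Isla: 09:30–11:15, 11:45–13:00, 13:30–15:30.
Kira ∩ Isla ∩ Yolanda: 09:30–11:15, 11:45–13:00, 13:30–13:45, 14:30–15:00.
Kira ∩ Isla ∩ Yolanda ∩ Jamal: 10:15–11:15.
Single common window of 60 minutes.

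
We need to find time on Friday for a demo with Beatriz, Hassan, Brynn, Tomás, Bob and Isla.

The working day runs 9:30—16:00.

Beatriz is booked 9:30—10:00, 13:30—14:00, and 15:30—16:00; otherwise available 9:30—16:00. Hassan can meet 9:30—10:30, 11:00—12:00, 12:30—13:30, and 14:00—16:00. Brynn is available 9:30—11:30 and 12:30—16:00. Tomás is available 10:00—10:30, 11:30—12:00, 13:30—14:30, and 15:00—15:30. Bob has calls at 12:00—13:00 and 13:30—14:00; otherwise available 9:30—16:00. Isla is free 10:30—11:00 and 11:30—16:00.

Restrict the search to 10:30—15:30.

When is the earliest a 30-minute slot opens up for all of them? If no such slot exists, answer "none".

14:00

Beatriz free within 09:30–16:00: 10:00–13:30, 14:00–15:30.
Bob free within 09:30–16:00: 09:30–12:00, 13:00–13:30, 14:00–16:00.
Beatriz ∩ Hassan: 10:00–10:30, 11:00–12:00, 12:30–13:30, 14:00–15:30.
Beatriz ∩ Hassan ∩ Brynn: 10:00–10:30, 11:00–11:30, 12:30–13:30, 14:00–15:30.
Beatriz ∩ Hassan ∩ Brynn ∩ Tomás: 10:00–10:30, 14:00–14:30, 15:00–15:30.
Beatriz ∩ Hassan ∩ Brynn ∩ Tomás ∩ Bob: 10:00–10:30, 14:00–14:30, 15:00–15:30.
Beatriz ∩ Hassan ∩ Brynn ∩ Tomás ∩ Bob ∩ Isla: 14:00–14:30, 15:00–15:30.
Restricted to 10:30–15:30: 14:00–14:30, 15:00–15:30.
Windows ≥ 30 min: 14:00–14:30, 15:00–15:30.
Earliest such window starts at 14:00.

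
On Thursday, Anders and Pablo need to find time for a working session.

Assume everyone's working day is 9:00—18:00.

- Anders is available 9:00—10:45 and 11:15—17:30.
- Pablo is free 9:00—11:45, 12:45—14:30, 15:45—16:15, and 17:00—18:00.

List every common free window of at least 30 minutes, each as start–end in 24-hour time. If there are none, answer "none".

09:00–10:45, 11:15–11:45, 12:45–14:30, 15:45–16:15, 17:00–17:30

Anders ∩ Pablo: 09:00–10:45, 11:15–11:45, 12:45–14:30, 15:45–16:15, 17:00–17:30.
Windows ≥ 30 min: 09:00–10:45, 11:15–11:45, 12:45–14:30, 15:45–16:15, 17:00–17:30.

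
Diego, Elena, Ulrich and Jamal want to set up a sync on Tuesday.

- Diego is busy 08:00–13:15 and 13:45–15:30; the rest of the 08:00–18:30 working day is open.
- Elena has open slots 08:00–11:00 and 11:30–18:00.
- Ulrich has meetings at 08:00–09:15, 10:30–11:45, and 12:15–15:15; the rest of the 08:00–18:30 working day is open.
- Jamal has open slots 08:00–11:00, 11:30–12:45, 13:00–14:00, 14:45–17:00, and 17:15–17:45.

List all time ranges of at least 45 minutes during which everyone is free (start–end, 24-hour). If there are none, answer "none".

15:30–17:00

Diego free within 08:00–18:30: 13:15–13:45, 15:30–18:30.
Ulrich free within 08:00–18:30: 09:15–10:30, 11:45–12:15, 15:15–18:30.
Diego ∩ Elena: 13:15–13:45, 15:30–18:00.
Diego ∩ Elena ∩ Ulrich: 15:30–18:00.
Diego ∩ Elena ∩ Ulrich ∩ Jamal: 15:30–17:00, 17:15–17:45.
Windows ≥ 45 min: 15:30–17:00.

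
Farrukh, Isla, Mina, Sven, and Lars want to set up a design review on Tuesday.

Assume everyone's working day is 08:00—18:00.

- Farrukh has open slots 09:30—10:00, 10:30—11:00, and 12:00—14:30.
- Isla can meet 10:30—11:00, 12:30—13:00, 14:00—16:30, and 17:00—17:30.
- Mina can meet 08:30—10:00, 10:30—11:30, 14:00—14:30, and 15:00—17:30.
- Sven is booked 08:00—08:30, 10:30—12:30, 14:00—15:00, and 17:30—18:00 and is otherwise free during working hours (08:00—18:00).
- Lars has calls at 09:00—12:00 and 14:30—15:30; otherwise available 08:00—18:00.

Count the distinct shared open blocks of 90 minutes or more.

0

Sven free within 08:00–18:00: 08:30–10:30, 12:30–14:00, 15:00–17:30.
Lars free within 08:00–18:00: 08:00–09:00, 12:00–14:30, 15:30–18:00.
Farrukh ∩ Isla: 10:30–11:00, 12:30–13:00, 14:00–14:30.
Farrukh ∩ Isla ∩ Mina: 10:30–11:00, 14:00–14:30.
Farrukh ∩ Isla ∩ Mina ∩ Sven: (none).
Farrukh ∩ Isla ∩ Mina ∩ Sven ∩ Lars: (none).
Windows ≥ 90 min: (none).
That's 0 windows.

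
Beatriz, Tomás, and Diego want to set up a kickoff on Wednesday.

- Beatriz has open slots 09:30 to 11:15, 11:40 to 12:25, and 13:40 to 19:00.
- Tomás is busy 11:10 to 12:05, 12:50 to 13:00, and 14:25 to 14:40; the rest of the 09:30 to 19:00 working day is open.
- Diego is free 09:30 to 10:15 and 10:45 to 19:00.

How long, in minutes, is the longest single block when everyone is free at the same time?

Tomás free within 09:30–19:00: 09:30–11:10, 12:05–12:50, 13:00–14:25, 14:40–19:00.
Beatriz ∩ Tomás: 09:30–11:10, 12:05–12:25, 13:40–14:25, 14:40–19:00.
Beatriz ∩ Tomás ∩ Diego: 09:30–10:15, 10:45–11:10, 12:05–12:25, 13:40–14:25, 14:40–19:00.
Common window lengths: 45, 25, 20, 45, 260 min; longest is 260.

260 minutes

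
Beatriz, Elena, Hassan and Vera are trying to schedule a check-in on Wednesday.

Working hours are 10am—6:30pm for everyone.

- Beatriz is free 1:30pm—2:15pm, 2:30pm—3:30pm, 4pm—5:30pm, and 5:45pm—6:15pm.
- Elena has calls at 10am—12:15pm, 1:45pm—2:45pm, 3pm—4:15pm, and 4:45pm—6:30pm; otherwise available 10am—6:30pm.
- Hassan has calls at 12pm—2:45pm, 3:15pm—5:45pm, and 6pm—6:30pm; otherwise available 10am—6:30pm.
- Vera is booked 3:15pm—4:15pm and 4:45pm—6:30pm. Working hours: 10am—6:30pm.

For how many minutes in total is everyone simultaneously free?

15 minutes

Elena free within 10:00–18:30: 12:15–13:45, 14:45–15:00, 16:15–16:45.
Hassan free within 10:00–18:30: 10:00–12:00, 14:45–15:15, 17:45–18:00.
Vera free within 10:00–18:30: 10:00–15:15, 16:15–16:45.
Beatriz ∩ Elena: 13:30–13:45, 14:45–15:00, 16:15–16:45.
Beatriz ∩ Elena ∩ Hassan: 14:45–15:00.
Beatriz ∩ Elena ∩ Hassan ∩ Vera: 14:45–15:00.
Total common minutes: 15.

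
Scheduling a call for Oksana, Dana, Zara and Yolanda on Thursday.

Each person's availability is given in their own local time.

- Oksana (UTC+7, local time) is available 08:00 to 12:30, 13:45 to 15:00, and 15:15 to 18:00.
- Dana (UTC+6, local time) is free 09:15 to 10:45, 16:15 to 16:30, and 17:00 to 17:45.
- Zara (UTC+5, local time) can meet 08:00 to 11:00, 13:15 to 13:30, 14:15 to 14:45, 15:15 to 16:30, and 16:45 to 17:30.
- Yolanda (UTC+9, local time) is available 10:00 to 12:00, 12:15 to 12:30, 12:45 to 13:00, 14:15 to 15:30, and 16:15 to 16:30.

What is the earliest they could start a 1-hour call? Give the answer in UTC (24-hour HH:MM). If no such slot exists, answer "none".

none

Oksana → UTC: 01:00–05:30, 06:45–08:00, 08:15–11:00.
Dana → UTC: 03:15–04:45, 10:15–10:30, 11:00–11:45.
Zara → UTC: 03:00–06:00, 08:15–08:30, 09:15–09:45, 10:15–11:30, 11:45–12:30.
Yolanda → UTC: 01:00–03:00, 03:15–03:30, 03:45–04:00, 05:15–06:30, 07:15–07:30.
Oksana ∩ Dana: 03:15–04:45, 10:15–10:30.
Oksana ∩ Dana ∩ Zara: 03:15–04:45, 10:15–10:30.
Oksana ∩ Dana ∩ Zara ∩ Yolanda: 03:15–03:30, 03:45–04:00.
Windows ≥ 60 min: (none).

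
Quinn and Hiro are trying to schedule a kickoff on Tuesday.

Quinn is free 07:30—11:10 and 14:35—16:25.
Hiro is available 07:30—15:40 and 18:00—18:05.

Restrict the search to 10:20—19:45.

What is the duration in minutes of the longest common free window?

65 minutes

Quinn ∩ Hiro: 07:30–11:10, 14:35–15:40.
Restricted to 10:20–19:45: 10:20–11:10, 14:35–15:40.
Common window lengths: 50, 65 min; longest is 65.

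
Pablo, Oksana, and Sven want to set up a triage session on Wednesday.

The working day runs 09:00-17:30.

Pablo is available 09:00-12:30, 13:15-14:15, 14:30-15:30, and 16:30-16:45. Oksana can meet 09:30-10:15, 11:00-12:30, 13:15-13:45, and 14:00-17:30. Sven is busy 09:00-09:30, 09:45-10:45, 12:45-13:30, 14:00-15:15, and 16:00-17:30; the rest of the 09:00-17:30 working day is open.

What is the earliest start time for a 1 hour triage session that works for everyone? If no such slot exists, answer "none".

11:00

Sven free within 09:00–17:30: 09:30–09:45, 10:45–12:45, 13:30–14:00, 15:15–16:00.
Pablo ∩ Oksana: 09:30–10:15, 11:00–12:30, 13:15–13:45, 14:00–14:15, 14:30–15:30, 16:30–16:45.
Pablo ∩ Oksana ∩ Sven: 09:30–09:45, 11:00–12:30, 13:30–13:45, 15:15–15:30.
Windows ≥ 60 min: 11:00–12:30.
Earliest such window starts at 11:00.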